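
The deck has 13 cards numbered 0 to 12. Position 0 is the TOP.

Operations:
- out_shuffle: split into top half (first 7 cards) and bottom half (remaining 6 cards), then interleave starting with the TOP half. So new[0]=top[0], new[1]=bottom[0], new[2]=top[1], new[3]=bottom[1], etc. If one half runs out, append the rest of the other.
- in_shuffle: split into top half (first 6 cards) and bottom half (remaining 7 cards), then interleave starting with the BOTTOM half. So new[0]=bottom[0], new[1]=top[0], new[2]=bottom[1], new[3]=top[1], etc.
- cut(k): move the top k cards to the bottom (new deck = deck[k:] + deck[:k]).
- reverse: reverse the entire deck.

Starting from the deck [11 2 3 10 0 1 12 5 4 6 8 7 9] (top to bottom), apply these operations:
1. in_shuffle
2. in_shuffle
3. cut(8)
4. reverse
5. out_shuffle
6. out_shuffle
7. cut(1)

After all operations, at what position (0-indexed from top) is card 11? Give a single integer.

Answer: 2

Derivation:
After op 1 (in_shuffle): [12 11 5 2 4 3 6 10 8 0 7 1 9]
After op 2 (in_shuffle): [6 12 10 11 8 5 0 2 7 4 1 3 9]
After op 3 (cut(8)): [7 4 1 3 9 6 12 10 11 8 5 0 2]
After op 4 (reverse): [2 0 5 8 11 10 12 6 9 3 1 4 7]
After op 5 (out_shuffle): [2 6 0 9 5 3 8 1 11 4 10 7 12]
After op 6 (out_shuffle): [2 1 6 11 0 4 9 10 5 7 3 12 8]
After op 7 (cut(1)): [1 6 11 0 4 9 10 5 7 3 12 8 2]
Card 11 is at position 2.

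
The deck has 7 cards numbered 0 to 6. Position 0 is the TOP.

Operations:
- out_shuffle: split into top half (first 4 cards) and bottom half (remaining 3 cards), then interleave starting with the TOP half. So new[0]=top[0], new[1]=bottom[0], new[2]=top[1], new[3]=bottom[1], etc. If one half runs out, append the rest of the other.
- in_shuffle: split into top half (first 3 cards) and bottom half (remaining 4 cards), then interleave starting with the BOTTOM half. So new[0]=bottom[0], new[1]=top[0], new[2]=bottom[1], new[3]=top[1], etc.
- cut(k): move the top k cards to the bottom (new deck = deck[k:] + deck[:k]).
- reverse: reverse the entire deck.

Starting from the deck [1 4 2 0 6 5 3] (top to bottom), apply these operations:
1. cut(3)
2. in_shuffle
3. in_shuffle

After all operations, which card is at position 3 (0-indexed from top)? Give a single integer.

Answer: 0

Derivation:
After op 1 (cut(3)): [0 6 5 3 1 4 2]
After op 2 (in_shuffle): [3 0 1 6 4 5 2]
After op 3 (in_shuffle): [6 3 4 0 5 1 2]
Position 3: card 0.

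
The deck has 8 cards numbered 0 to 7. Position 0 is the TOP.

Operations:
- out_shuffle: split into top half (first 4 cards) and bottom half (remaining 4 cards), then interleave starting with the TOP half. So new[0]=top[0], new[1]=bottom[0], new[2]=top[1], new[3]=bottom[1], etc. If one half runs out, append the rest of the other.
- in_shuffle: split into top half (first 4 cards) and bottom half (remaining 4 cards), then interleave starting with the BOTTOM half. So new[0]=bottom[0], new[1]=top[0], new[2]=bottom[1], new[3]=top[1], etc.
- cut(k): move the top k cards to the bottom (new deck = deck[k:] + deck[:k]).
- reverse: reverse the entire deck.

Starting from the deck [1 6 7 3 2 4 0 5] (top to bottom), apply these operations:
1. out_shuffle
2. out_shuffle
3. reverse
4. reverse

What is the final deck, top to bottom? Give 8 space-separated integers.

After op 1 (out_shuffle): [1 2 6 4 7 0 3 5]
After op 2 (out_shuffle): [1 7 2 0 6 3 4 5]
After op 3 (reverse): [5 4 3 6 0 2 7 1]
After op 4 (reverse): [1 7 2 0 6 3 4 5]

Answer: 1 7 2 0 6 3 4 5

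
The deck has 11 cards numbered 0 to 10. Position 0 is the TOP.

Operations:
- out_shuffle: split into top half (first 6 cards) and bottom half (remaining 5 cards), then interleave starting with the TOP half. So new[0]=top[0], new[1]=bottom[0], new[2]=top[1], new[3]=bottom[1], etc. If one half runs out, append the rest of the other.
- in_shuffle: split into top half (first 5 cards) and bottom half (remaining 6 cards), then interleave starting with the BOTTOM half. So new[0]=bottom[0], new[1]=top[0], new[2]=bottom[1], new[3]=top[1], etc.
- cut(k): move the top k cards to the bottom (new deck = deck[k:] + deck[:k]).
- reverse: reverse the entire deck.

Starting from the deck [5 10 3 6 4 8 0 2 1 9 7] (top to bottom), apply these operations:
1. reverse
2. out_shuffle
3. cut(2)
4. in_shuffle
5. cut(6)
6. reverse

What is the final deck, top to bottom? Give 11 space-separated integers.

After op 1 (reverse): [7 9 1 2 0 8 4 6 3 10 5]
After op 2 (out_shuffle): [7 4 9 6 1 3 2 10 0 5 8]
After op 3 (cut(2)): [9 6 1 3 2 10 0 5 8 7 4]
After op 4 (in_shuffle): [10 9 0 6 5 1 8 3 7 2 4]
After op 5 (cut(6)): [8 3 7 2 4 10 9 0 6 5 1]
After op 6 (reverse): [1 5 6 0 9 10 4 2 7 3 8]

Answer: 1 5 6 0 9 10 4 2 7 3 8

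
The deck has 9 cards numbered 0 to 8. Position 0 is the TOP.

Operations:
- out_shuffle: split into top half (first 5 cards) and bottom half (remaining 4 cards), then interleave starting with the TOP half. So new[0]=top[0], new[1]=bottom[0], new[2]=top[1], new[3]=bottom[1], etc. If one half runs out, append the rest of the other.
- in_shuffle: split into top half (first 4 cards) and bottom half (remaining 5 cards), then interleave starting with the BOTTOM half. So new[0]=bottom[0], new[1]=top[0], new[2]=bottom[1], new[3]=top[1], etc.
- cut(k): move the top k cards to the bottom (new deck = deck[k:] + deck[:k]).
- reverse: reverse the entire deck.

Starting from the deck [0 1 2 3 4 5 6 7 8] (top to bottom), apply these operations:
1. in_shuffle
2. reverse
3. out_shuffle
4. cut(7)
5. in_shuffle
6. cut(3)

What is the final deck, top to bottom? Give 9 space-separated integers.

After op 1 (in_shuffle): [4 0 5 1 6 2 7 3 8]
After op 2 (reverse): [8 3 7 2 6 1 5 0 4]
After op 3 (out_shuffle): [8 1 3 5 7 0 2 4 6]
After op 4 (cut(7)): [4 6 8 1 3 5 7 0 2]
After op 5 (in_shuffle): [3 4 5 6 7 8 0 1 2]
After op 6 (cut(3)): [6 7 8 0 1 2 3 4 5]

Answer: 6 7 8 0 1 2 3 4 5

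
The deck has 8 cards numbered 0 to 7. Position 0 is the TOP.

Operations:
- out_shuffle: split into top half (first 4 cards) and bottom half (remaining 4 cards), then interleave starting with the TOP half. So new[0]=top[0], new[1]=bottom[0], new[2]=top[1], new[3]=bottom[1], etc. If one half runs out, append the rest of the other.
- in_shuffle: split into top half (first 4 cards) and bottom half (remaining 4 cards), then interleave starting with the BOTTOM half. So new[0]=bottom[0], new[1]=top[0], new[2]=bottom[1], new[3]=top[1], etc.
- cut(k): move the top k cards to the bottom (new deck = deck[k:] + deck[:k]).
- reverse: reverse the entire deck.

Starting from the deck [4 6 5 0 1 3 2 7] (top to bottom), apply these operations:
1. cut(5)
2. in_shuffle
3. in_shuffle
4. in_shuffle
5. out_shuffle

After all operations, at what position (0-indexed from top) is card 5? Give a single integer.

Answer: 4

Derivation:
After op 1 (cut(5)): [3 2 7 4 6 5 0 1]
After op 2 (in_shuffle): [6 3 5 2 0 7 1 4]
After op 3 (in_shuffle): [0 6 7 3 1 5 4 2]
After op 4 (in_shuffle): [1 0 5 6 4 7 2 3]
After op 5 (out_shuffle): [1 4 0 7 5 2 6 3]
Card 5 is at position 4.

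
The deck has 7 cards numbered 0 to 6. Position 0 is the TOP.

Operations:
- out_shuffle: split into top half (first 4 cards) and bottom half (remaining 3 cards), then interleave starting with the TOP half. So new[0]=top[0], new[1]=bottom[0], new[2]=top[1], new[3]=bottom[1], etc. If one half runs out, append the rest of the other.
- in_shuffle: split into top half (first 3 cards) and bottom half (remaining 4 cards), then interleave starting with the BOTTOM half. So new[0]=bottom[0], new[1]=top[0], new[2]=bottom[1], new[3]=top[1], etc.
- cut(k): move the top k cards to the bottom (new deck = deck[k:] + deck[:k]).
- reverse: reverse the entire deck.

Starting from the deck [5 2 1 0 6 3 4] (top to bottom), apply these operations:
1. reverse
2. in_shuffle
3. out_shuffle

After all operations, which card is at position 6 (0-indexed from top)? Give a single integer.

Answer: 3

Derivation:
After op 1 (reverse): [4 3 6 0 1 2 5]
After op 2 (in_shuffle): [0 4 1 3 2 6 5]
After op 3 (out_shuffle): [0 2 4 6 1 5 3]
Position 6: card 3.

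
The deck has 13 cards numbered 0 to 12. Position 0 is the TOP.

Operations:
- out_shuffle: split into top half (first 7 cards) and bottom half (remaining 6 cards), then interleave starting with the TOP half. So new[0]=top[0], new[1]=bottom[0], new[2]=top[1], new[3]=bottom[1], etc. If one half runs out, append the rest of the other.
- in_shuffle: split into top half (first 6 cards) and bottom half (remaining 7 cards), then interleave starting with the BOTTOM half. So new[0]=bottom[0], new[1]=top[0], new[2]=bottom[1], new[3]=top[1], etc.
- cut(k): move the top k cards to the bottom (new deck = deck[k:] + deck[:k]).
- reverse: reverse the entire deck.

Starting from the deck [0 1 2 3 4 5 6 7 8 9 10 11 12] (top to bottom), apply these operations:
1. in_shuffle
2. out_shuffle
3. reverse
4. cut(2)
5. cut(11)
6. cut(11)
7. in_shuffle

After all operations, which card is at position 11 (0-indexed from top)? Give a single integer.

After op 1 (in_shuffle): [6 0 7 1 8 2 9 3 10 4 11 5 12]
After op 2 (out_shuffle): [6 3 0 10 7 4 1 11 8 5 2 12 9]
After op 3 (reverse): [9 12 2 5 8 11 1 4 7 10 0 3 6]
After op 4 (cut(2)): [2 5 8 11 1 4 7 10 0 3 6 9 12]
After op 5 (cut(11)): [9 12 2 5 8 11 1 4 7 10 0 3 6]
After op 6 (cut(11)): [3 6 9 12 2 5 8 11 1 4 7 10 0]
After op 7 (in_shuffle): [8 3 11 6 1 9 4 12 7 2 10 5 0]
Position 11: card 5.

Answer: 5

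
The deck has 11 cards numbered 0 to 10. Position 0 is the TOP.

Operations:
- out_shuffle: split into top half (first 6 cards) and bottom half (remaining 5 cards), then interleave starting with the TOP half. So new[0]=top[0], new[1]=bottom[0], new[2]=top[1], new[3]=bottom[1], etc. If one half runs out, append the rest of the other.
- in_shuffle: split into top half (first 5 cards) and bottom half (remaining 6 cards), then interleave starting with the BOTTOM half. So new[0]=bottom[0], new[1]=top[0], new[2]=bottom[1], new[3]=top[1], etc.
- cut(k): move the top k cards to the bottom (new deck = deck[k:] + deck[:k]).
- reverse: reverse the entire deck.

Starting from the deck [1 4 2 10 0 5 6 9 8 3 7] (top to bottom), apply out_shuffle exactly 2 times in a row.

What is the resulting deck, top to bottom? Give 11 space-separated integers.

Answer: 1 10 6 3 4 0 9 7 2 5 8

Derivation:
After op 1 (out_shuffle): [1 6 4 9 2 8 10 3 0 7 5]
After op 2 (out_shuffle): [1 10 6 3 4 0 9 7 2 5 8]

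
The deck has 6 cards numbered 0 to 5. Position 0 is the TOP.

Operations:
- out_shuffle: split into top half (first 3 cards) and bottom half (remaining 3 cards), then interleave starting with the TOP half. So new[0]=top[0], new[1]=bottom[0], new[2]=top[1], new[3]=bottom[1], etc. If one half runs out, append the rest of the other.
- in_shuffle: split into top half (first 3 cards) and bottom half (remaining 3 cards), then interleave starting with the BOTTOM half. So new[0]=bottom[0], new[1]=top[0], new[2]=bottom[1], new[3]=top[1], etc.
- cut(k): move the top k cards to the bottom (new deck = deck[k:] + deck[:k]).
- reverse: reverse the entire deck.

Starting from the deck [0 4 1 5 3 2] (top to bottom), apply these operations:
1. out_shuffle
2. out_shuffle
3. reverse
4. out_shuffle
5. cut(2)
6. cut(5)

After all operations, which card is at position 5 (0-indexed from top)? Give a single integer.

After op 1 (out_shuffle): [0 5 4 3 1 2]
After op 2 (out_shuffle): [0 3 5 1 4 2]
After op 3 (reverse): [2 4 1 5 3 0]
After op 4 (out_shuffle): [2 5 4 3 1 0]
After op 5 (cut(2)): [4 3 1 0 2 5]
After op 6 (cut(5)): [5 4 3 1 0 2]
Position 5: card 2.

Answer: 2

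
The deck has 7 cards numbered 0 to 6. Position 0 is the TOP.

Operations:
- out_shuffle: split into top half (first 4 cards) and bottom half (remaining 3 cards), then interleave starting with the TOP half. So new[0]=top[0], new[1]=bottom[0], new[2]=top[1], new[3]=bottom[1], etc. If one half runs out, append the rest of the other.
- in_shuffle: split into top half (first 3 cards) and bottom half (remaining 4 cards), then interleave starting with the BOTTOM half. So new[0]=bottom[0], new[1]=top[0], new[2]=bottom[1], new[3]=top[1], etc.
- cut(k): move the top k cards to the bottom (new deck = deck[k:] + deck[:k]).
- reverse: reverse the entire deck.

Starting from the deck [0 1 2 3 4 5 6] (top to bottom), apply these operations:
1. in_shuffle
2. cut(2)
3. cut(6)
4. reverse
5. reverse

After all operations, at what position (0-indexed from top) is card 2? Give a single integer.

After op 1 (in_shuffle): [3 0 4 1 5 2 6]
After op 2 (cut(2)): [4 1 5 2 6 3 0]
After op 3 (cut(6)): [0 4 1 5 2 6 3]
After op 4 (reverse): [3 6 2 5 1 4 0]
After op 5 (reverse): [0 4 1 5 2 6 3]
Card 2 is at position 4.

Answer: 4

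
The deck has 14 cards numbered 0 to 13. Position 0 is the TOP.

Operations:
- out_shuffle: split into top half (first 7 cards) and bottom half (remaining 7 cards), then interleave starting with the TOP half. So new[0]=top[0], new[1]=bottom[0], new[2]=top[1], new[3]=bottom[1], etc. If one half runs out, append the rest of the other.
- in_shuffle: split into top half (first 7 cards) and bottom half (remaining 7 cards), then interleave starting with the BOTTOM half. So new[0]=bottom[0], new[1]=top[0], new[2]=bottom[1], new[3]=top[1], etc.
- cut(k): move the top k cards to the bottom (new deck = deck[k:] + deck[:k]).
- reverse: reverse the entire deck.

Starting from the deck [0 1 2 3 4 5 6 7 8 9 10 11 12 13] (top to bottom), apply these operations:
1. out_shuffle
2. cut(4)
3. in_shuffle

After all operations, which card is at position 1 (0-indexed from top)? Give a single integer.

After op 1 (out_shuffle): [0 7 1 8 2 9 3 10 4 11 5 12 6 13]
After op 2 (cut(4)): [2 9 3 10 4 11 5 12 6 13 0 7 1 8]
After op 3 (in_shuffle): [12 2 6 9 13 3 0 10 7 4 1 11 8 5]
Position 1: card 2.

Answer: 2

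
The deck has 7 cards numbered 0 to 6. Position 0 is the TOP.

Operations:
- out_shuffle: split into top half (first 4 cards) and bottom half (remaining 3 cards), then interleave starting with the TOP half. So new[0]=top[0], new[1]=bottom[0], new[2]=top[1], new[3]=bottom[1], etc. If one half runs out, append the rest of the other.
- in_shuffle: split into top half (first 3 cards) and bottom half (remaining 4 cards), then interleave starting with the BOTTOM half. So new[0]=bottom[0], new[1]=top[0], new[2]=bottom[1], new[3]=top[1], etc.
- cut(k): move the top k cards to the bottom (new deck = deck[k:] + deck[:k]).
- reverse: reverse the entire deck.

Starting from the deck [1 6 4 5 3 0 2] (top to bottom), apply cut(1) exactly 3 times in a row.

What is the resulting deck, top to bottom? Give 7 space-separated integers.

Answer: 5 3 0 2 1 6 4

Derivation:
After op 1 (cut(1)): [6 4 5 3 0 2 1]
After op 2 (cut(1)): [4 5 3 0 2 1 6]
After op 3 (cut(1)): [5 3 0 2 1 6 4]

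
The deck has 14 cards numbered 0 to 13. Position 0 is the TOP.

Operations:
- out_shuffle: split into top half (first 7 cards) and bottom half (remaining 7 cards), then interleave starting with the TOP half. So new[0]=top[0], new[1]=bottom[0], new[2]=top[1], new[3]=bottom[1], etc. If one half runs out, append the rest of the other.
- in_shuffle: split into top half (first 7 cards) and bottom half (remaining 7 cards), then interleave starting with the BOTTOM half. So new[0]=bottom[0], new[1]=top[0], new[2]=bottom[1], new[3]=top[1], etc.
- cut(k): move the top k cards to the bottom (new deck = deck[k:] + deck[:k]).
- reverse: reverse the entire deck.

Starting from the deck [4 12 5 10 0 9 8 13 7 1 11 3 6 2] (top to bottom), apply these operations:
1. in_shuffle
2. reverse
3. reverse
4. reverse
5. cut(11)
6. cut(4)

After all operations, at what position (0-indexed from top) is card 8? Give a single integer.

Answer: 13

Derivation:
After op 1 (in_shuffle): [13 4 7 12 1 5 11 10 3 0 6 9 2 8]
After op 2 (reverse): [8 2 9 6 0 3 10 11 5 1 12 7 4 13]
After op 3 (reverse): [13 4 7 12 1 5 11 10 3 0 6 9 2 8]
After op 4 (reverse): [8 2 9 6 0 3 10 11 5 1 12 7 4 13]
After op 5 (cut(11)): [7 4 13 8 2 9 6 0 3 10 11 5 1 12]
After op 6 (cut(4)): [2 9 6 0 3 10 11 5 1 12 7 4 13 8]
Card 8 is at position 13.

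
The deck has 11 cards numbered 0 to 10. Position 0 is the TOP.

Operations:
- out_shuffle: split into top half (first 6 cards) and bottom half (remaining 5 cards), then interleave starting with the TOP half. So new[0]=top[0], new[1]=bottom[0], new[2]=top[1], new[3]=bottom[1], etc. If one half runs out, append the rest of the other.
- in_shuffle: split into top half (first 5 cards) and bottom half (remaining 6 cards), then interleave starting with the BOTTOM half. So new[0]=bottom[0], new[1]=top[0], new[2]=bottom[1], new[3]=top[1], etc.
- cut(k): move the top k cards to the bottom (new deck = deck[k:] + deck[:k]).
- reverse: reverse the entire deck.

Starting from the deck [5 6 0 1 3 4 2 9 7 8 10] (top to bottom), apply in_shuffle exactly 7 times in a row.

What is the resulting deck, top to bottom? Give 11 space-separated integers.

After op 1 (in_shuffle): [4 5 2 6 9 0 7 1 8 3 10]
After op 2 (in_shuffle): [0 4 7 5 1 2 8 6 3 9 10]
After op 3 (in_shuffle): [2 0 8 4 6 7 3 5 9 1 10]
After op 4 (in_shuffle): [7 2 3 0 5 8 9 4 1 6 10]
After op 5 (in_shuffle): [8 7 9 2 4 3 1 0 6 5 10]
After op 6 (in_shuffle): [3 8 1 7 0 9 6 2 5 4 10]
After op 7 (in_shuffle): [9 3 6 8 2 1 5 7 4 0 10]

Answer: 9 3 6 8 2 1 5 7 4 0 10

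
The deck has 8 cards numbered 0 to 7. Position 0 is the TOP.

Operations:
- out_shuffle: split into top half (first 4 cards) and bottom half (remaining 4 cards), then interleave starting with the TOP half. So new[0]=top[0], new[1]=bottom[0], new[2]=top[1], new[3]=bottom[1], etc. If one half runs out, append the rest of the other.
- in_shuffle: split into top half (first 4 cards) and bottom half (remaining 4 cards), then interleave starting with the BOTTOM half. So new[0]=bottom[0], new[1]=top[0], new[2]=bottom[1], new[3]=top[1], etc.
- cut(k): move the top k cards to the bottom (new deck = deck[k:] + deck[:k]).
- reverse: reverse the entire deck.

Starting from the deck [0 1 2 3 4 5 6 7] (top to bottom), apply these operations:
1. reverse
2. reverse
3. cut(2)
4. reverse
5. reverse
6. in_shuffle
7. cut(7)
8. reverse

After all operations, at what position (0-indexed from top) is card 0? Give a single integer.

Answer: 2

Derivation:
After op 1 (reverse): [7 6 5 4 3 2 1 0]
After op 2 (reverse): [0 1 2 3 4 5 6 7]
After op 3 (cut(2)): [2 3 4 5 6 7 0 1]
After op 4 (reverse): [1 0 7 6 5 4 3 2]
After op 5 (reverse): [2 3 4 5 6 7 0 1]
After op 6 (in_shuffle): [6 2 7 3 0 4 1 5]
After op 7 (cut(7)): [5 6 2 7 3 0 4 1]
After op 8 (reverse): [1 4 0 3 7 2 6 5]
Card 0 is at position 2.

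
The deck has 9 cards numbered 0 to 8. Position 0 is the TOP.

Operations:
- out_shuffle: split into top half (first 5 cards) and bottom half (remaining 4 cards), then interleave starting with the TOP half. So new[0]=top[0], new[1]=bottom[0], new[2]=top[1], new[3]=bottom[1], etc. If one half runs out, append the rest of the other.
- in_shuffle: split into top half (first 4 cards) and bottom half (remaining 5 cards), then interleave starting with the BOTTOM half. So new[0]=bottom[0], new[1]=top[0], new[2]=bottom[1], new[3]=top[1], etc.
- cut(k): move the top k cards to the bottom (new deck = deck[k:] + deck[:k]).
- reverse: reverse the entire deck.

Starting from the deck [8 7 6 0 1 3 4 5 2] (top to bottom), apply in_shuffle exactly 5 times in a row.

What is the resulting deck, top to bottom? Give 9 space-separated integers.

After op 1 (in_shuffle): [1 8 3 7 4 6 5 0 2]
After op 2 (in_shuffle): [4 1 6 8 5 3 0 7 2]
After op 3 (in_shuffle): [5 4 3 1 0 6 7 8 2]
After op 4 (in_shuffle): [0 5 6 4 7 3 8 1 2]
After op 5 (in_shuffle): [7 0 3 5 8 6 1 4 2]

Answer: 7 0 3 5 8 6 1 4 2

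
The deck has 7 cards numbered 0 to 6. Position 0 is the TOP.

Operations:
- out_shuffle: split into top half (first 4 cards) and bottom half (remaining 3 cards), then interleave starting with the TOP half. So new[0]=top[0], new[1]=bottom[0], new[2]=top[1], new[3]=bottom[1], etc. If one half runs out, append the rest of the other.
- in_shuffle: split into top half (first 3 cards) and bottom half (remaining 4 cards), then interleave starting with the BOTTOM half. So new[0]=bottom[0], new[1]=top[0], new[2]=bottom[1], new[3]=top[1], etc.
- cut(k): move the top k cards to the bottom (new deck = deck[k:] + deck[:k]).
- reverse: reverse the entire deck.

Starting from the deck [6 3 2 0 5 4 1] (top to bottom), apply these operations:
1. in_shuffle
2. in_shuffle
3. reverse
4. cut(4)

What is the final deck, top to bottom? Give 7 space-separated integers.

After op 1 (in_shuffle): [0 6 5 3 4 2 1]
After op 2 (in_shuffle): [3 0 4 6 2 5 1]
After op 3 (reverse): [1 5 2 6 4 0 3]
After op 4 (cut(4)): [4 0 3 1 5 2 6]

Answer: 4 0 3 1 5 2 6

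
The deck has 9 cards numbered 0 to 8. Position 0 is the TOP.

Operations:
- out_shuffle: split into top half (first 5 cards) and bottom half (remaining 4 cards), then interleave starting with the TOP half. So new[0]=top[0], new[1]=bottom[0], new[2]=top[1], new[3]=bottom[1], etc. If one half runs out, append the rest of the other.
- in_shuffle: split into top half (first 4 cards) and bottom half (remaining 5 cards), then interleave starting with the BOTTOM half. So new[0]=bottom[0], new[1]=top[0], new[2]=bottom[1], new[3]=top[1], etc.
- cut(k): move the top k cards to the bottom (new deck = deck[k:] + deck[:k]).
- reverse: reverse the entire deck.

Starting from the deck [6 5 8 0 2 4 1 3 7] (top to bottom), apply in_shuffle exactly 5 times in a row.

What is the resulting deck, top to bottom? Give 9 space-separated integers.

Answer: 5 0 4 3 6 8 2 1 7

Derivation:
After op 1 (in_shuffle): [2 6 4 5 1 8 3 0 7]
After op 2 (in_shuffle): [1 2 8 6 3 4 0 5 7]
After op 3 (in_shuffle): [3 1 4 2 0 8 5 6 7]
After op 4 (in_shuffle): [0 3 8 1 5 4 6 2 7]
After op 5 (in_shuffle): [5 0 4 3 6 8 2 1 7]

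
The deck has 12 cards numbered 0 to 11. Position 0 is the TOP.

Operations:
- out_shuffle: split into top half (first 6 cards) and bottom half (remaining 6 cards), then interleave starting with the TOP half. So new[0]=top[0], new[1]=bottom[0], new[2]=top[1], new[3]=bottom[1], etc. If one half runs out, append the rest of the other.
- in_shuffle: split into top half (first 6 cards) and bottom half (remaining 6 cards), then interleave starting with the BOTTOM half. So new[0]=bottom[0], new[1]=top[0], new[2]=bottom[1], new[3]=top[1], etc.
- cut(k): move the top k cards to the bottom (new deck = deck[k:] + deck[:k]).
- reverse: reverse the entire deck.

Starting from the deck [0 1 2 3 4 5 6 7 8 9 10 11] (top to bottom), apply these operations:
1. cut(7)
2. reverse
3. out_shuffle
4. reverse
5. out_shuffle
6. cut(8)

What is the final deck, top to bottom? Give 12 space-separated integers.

After op 1 (cut(7)): [7 8 9 10 11 0 1 2 3 4 5 6]
After op 2 (reverse): [6 5 4 3 2 1 0 11 10 9 8 7]
After op 3 (out_shuffle): [6 0 5 11 4 10 3 9 2 8 1 7]
After op 4 (reverse): [7 1 8 2 9 3 10 4 11 5 0 6]
After op 5 (out_shuffle): [7 10 1 4 8 11 2 5 9 0 3 6]
After op 6 (cut(8)): [9 0 3 6 7 10 1 4 8 11 2 5]

Answer: 9 0 3 6 7 10 1 4 8 11 2 5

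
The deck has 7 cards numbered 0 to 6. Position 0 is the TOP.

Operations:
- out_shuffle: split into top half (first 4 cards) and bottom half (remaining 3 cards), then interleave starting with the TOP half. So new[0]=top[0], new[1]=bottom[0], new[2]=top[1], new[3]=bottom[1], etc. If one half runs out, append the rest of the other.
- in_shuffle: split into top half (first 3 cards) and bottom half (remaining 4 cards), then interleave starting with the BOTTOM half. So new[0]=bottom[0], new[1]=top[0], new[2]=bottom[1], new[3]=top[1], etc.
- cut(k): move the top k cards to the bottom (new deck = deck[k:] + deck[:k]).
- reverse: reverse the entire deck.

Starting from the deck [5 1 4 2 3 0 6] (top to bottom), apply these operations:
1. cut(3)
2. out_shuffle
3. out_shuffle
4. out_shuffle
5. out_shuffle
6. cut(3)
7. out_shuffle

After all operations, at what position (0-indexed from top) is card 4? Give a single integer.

Answer: 4

Derivation:
After op 1 (cut(3)): [2 3 0 6 5 1 4]
After op 2 (out_shuffle): [2 5 3 1 0 4 6]
After op 3 (out_shuffle): [2 0 5 4 3 6 1]
After op 4 (out_shuffle): [2 3 0 6 5 1 4]
After op 5 (out_shuffle): [2 5 3 1 0 4 6]
After op 6 (cut(3)): [1 0 4 6 2 5 3]
After op 7 (out_shuffle): [1 2 0 5 4 3 6]
Card 4 is at position 4.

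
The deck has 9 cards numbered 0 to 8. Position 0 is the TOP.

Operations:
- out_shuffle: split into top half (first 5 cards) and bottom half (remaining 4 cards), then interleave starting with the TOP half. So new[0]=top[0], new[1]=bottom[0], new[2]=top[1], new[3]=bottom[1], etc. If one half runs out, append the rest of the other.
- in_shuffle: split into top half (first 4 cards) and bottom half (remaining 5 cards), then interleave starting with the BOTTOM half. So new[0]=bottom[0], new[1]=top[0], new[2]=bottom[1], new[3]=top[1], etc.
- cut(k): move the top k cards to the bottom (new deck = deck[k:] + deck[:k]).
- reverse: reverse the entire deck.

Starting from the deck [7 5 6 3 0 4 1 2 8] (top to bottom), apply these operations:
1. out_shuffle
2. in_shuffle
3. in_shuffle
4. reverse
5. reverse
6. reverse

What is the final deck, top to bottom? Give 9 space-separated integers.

After op 1 (out_shuffle): [7 4 5 1 6 2 3 8 0]
After op 2 (in_shuffle): [6 7 2 4 3 5 8 1 0]
After op 3 (in_shuffle): [3 6 5 7 8 2 1 4 0]
After op 4 (reverse): [0 4 1 2 8 7 5 6 3]
After op 5 (reverse): [3 6 5 7 8 2 1 4 0]
After op 6 (reverse): [0 4 1 2 8 7 5 6 3]

Answer: 0 4 1 2 8 7 5 6 3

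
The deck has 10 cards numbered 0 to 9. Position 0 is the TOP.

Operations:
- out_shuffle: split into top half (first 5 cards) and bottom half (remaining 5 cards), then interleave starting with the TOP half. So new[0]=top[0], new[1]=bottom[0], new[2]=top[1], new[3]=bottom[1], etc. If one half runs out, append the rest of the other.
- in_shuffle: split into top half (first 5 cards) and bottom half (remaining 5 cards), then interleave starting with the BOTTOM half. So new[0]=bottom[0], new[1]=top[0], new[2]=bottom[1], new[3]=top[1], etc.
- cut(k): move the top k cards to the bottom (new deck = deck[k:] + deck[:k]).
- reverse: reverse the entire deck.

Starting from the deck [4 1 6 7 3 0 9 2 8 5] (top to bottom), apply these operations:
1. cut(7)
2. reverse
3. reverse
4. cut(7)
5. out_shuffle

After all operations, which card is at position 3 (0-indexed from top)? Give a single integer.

Answer: 4

Derivation:
After op 1 (cut(7)): [2 8 5 4 1 6 7 3 0 9]
After op 2 (reverse): [9 0 3 7 6 1 4 5 8 2]
After op 3 (reverse): [2 8 5 4 1 6 7 3 0 9]
After op 4 (cut(7)): [3 0 9 2 8 5 4 1 6 7]
After op 5 (out_shuffle): [3 5 0 4 9 1 2 6 8 7]
Position 3: card 4.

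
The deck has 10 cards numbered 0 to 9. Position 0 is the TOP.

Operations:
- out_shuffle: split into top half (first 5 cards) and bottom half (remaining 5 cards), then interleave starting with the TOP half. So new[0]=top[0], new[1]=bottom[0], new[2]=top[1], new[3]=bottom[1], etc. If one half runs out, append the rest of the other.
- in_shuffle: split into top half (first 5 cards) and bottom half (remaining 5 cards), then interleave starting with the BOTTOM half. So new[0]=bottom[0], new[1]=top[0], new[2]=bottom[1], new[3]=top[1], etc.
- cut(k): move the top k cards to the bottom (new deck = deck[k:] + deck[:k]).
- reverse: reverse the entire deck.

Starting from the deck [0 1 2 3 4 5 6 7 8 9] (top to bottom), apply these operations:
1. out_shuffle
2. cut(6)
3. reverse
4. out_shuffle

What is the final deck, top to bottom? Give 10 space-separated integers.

After op 1 (out_shuffle): [0 5 1 6 2 7 3 8 4 9]
After op 2 (cut(6)): [3 8 4 9 0 5 1 6 2 7]
After op 3 (reverse): [7 2 6 1 5 0 9 4 8 3]
After op 4 (out_shuffle): [7 0 2 9 6 4 1 8 5 3]

Answer: 7 0 2 9 6 4 1 8 5 3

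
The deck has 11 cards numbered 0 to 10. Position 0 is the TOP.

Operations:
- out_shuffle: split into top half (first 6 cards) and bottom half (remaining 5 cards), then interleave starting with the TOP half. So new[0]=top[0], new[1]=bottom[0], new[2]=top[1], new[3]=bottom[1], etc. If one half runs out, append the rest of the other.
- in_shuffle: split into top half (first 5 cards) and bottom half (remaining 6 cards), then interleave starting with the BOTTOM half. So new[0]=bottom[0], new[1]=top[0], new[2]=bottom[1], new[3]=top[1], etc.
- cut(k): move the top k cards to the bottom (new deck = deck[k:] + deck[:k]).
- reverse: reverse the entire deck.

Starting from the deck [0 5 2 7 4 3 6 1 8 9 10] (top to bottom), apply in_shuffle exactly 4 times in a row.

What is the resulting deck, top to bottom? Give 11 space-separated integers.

Answer: 8 6 4 2 0 9 1 3 7 5 10

Derivation:
After op 1 (in_shuffle): [3 0 6 5 1 2 8 7 9 4 10]
After op 2 (in_shuffle): [2 3 8 0 7 6 9 5 4 1 10]
After op 3 (in_shuffle): [6 2 9 3 5 8 4 0 1 7 10]
After op 4 (in_shuffle): [8 6 4 2 0 9 1 3 7 5 10]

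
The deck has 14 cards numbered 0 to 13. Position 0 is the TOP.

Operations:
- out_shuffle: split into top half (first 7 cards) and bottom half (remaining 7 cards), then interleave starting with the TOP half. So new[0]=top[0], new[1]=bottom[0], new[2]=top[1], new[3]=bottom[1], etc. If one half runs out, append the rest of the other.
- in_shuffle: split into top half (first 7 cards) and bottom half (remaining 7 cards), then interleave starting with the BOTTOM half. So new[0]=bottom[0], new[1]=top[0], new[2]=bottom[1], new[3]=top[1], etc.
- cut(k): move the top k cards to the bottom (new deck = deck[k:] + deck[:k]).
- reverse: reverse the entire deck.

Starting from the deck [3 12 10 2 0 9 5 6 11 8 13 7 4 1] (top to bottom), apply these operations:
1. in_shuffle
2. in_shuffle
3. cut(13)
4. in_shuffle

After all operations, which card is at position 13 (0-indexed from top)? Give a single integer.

After op 1 (in_shuffle): [6 3 11 12 8 10 13 2 7 0 4 9 1 5]
After op 2 (in_shuffle): [2 6 7 3 0 11 4 12 9 8 1 10 5 13]
After op 3 (cut(13)): [13 2 6 7 3 0 11 4 12 9 8 1 10 5]
After op 4 (in_shuffle): [4 13 12 2 9 6 8 7 1 3 10 0 5 11]
Position 13: card 11.

Answer: 11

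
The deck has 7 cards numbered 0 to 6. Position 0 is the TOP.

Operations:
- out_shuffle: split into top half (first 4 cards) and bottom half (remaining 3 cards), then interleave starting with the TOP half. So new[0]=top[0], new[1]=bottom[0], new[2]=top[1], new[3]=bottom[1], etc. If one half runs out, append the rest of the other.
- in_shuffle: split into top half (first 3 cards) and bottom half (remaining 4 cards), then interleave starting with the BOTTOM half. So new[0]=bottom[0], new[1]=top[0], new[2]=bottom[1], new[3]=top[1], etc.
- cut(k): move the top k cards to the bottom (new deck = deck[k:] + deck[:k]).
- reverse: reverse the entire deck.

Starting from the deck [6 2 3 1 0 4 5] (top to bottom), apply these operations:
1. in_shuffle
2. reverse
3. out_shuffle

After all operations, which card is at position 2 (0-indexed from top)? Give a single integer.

Answer: 3

Derivation:
After op 1 (in_shuffle): [1 6 0 2 4 3 5]
After op 2 (reverse): [5 3 4 2 0 6 1]
After op 3 (out_shuffle): [5 0 3 6 4 1 2]
Position 2: card 3.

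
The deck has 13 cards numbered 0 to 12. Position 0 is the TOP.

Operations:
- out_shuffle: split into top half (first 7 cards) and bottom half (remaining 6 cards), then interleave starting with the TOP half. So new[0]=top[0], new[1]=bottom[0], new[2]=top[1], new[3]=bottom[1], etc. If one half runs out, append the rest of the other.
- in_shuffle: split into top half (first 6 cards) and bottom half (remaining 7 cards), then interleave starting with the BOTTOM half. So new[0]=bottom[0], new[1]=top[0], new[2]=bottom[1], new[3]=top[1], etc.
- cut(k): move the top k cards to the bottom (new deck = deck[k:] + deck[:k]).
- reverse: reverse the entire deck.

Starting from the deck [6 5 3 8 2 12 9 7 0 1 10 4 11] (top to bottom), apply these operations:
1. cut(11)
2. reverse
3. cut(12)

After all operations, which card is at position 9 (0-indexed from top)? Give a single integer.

Answer: 3

Derivation:
After op 1 (cut(11)): [4 11 6 5 3 8 2 12 9 7 0 1 10]
After op 2 (reverse): [10 1 0 7 9 12 2 8 3 5 6 11 4]
After op 3 (cut(12)): [4 10 1 0 7 9 12 2 8 3 5 6 11]
Position 9: card 3.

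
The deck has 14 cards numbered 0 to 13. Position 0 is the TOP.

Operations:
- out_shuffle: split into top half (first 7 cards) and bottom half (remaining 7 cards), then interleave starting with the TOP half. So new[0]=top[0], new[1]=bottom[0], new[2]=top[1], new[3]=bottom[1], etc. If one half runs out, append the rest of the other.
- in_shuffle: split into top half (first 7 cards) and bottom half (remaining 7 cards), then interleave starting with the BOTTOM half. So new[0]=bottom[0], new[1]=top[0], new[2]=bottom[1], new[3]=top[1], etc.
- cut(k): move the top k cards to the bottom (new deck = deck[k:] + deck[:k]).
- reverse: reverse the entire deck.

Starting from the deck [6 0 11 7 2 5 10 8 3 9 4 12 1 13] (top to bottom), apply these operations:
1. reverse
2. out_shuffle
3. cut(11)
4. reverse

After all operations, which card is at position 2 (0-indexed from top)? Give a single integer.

Answer: 9

Derivation:
After op 1 (reverse): [13 1 12 4 9 3 8 10 5 2 7 11 0 6]
After op 2 (out_shuffle): [13 10 1 5 12 2 4 7 9 11 3 0 8 6]
After op 3 (cut(11)): [0 8 6 13 10 1 5 12 2 4 7 9 11 3]
After op 4 (reverse): [3 11 9 7 4 2 12 5 1 10 13 6 8 0]
Position 2: card 9.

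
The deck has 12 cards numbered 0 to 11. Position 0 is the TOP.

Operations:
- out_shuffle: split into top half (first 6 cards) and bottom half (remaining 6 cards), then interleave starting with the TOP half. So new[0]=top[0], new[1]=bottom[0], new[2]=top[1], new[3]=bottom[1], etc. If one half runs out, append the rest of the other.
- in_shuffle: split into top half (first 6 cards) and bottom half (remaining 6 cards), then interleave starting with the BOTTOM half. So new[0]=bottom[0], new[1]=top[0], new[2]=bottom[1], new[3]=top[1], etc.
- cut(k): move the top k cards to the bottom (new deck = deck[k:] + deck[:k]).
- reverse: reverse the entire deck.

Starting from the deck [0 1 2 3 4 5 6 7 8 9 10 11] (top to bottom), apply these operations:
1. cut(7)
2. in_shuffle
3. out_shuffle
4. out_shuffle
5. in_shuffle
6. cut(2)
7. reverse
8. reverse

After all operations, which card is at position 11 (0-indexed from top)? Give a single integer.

After op 1 (cut(7)): [7 8 9 10 11 0 1 2 3 4 5 6]
After op 2 (in_shuffle): [1 7 2 8 3 9 4 10 5 11 6 0]
After op 3 (out_shuffle): [1 4 7 10 2 5 8 11 3 6 9 0]
After op 4 (out_shuffle): [1 8 4 11 7 3 10 6 2 9 5 0]
After op 5 (in_shuffle): [10 1 6 8 2 4 9 11 5 7 0 3]
After op 6 (cut(2)): [6 8 2 4 9 11 5 7 0 3 10 1]
After op 7 (reverse): [1 10 3 0 7 5 11 9 4 2 8 6]
After op 8 (reverse): [6 8 2 4 9 11 5 7 0 3 10 1]
Position 11: card 1.

Answer: 1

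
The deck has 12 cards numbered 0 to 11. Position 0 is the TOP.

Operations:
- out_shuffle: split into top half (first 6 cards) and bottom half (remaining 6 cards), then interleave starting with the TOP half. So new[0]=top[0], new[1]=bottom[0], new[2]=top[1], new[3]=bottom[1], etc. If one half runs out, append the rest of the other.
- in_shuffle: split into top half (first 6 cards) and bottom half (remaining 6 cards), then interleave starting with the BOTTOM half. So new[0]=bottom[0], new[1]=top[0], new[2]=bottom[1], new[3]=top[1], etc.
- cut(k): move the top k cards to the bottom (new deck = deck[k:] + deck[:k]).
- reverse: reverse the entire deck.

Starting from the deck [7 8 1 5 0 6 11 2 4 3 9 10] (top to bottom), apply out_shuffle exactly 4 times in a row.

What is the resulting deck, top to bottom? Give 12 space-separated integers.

After op 1 (out_shuffle): [7 11 8 2 1 4 5 3 0 9 6 10]
After op 2 (out_shuffle): [7 5 11 3 8 0 2 9 1 6 4 10]
After op 3 (out_shuffle): [7 2 5 9 11 1 3 6 8 4 0 10]
After op 4 (out_shuffle): [7 3 2 6 5 8 9 4 11 0 1 10]

Answer: 7 3 2 6 5 8 9 4 11 0 1 10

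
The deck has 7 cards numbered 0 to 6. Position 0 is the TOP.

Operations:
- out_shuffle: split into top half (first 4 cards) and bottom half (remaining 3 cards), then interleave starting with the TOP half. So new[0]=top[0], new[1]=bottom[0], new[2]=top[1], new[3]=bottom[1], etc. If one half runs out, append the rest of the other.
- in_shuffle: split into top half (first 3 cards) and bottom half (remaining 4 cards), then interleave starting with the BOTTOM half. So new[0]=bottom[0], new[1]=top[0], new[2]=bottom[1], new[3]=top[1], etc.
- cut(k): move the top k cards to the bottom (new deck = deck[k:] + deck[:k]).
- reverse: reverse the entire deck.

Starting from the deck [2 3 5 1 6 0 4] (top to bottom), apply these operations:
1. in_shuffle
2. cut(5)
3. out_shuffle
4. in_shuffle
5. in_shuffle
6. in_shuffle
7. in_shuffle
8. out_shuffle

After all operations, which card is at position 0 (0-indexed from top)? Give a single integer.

Answer: 3

Derivation:
After op 1 (in_shuffle): [1 2 6 3 0 5 4]
After op 2 (cut(5)): [5 4 1 2 6 3 0]
After op 3 (out_shuffle): [5 6 4 3 1 0 2]
After op 4 (in_shuffle): [3 5 1 6 0 4 2]
After op 5 (in_shuffle): [6 3 0 5 4 1 2]
After op 6 (in_shuffle): [5 6 4 3 1 0 2]
After op 7 (in_shuffle): [3 5 1 6 0 4 2]
After op 8 (out_shuffle): [3 0 5 4 1 2 6]
Position 0: card 3.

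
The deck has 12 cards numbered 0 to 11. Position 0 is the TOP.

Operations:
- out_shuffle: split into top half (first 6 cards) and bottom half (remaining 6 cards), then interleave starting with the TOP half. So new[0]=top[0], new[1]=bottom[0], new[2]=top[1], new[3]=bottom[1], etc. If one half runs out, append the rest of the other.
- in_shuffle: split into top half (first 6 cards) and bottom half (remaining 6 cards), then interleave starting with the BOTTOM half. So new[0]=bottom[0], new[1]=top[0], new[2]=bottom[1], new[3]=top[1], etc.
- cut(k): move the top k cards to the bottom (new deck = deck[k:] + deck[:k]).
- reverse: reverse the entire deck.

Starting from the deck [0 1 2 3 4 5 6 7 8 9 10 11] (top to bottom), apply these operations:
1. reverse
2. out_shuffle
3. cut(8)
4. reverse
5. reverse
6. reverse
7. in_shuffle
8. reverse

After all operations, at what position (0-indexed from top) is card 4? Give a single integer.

Answer: 2

Derivation:
After op 1 (reverse): [11 10 9 8 7 6 5 4 3 2 1 0]
After op 2 (out_shuffle): [11 5 10 4 9 3 8 2 7 1 6 0]
After op 3 (cut(8)): [7 1 6 0 11 5 10 4 9 3 8 2]
After op 4 (reverse): [2 8 3 9 4 10 5 11 0 6 1 7]
After op 5 (reverse): [7 1 6 0 11 5 10 4 9 3 8 2]
After op 6 (reverse): [2 8 3 9 4 10 5 11 0 6 1 7]
After op 7 (in_shuffle): [5 2 11 8 0 3 6 9 1 4 7 10]
After op 8 (reverse): [10 7 4 1 9 6 3 0 8 11 2 5]
Card 4 is at position 2.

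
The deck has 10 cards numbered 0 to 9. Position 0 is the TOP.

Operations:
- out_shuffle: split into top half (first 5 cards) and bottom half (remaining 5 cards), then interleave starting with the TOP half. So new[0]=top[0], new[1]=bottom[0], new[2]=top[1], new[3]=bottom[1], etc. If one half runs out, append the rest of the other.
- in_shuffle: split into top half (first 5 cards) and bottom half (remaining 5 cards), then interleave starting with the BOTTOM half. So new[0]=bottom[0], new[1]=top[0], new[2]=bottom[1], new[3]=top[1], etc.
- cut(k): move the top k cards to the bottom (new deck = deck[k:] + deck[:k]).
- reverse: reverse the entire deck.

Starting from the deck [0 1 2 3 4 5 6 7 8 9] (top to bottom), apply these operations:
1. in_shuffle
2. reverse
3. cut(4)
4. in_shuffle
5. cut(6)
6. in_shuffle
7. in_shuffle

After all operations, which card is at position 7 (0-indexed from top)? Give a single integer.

After op 1 (in_shuffle): [5 0 6 1 7 2 8 3 9 4]
After op 2 (reverse): [4 9 3 8 2 7 1 6 0 5]
After op 3 (cut(4)): [2 7 1 6 0 5 4 9 3 8]
After op 4 (in_shuffle): [5 2 4 7 9 1 3 6 8 0]
After op 5 (cut(6)): [3 6 8 0 5 2 4 7 9 1]
After op 6 (in_shuffle): [2 3 4 6 7 8 9 0 1 5]
After op 7 (in_shuffle): [8 2 9 3 0 4 1 6 5 7]
Position 7: card 6.

Answer: 6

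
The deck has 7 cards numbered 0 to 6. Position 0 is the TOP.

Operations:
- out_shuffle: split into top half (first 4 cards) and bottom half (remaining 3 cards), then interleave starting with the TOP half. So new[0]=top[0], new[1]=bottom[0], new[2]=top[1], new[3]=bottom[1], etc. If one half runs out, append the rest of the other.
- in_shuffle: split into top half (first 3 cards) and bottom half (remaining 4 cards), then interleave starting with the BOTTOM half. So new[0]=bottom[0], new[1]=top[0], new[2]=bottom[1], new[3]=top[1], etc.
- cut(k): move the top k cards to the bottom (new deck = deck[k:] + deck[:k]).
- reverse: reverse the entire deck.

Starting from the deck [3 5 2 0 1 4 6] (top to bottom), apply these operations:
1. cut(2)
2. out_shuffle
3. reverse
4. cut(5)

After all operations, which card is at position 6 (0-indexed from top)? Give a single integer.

Answer: 0

Derivation:
After op 1 (cut(2)): [2 0 1 4 6 3 5]
After op 2 (out_shuffle): [2 6 0 3 1 5 4]
After op 3 (reverse): [4 5 1 3 0 6 2]
After op 4 (cut(5)): [6 2 4 5 1 3 0]
Position 6: card 0.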